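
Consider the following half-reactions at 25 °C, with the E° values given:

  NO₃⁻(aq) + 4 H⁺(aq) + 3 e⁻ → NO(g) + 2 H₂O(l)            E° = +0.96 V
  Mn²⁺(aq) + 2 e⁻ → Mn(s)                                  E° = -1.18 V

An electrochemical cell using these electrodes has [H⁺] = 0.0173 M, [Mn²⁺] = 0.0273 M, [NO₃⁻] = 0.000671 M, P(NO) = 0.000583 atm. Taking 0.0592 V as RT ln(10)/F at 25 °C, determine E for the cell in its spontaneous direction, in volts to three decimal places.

NO₃⁻/NO is the cathode (higher E°), Mn²⁺/Mn the anode: E°cell = +0.96 − (-1.18) = +2.14 V, n = 6.
Overall: 2 NO₃⁻(aq) + 8 H⁺(aq) + 3 Mn(s) → 2 NO(g) + 4 H₂O(l) + 3 Mn²⁺(aq)
Q = P(NO)^2·[Mn²⁺]^3 / ([NO₃⁻]^2·[H⁺]^8); log Q = 9.282.
E = E° − (0.0592/n) log Q = +2.14 − (0.0592/6)(9.282) = +2.048 V.

+2.048 V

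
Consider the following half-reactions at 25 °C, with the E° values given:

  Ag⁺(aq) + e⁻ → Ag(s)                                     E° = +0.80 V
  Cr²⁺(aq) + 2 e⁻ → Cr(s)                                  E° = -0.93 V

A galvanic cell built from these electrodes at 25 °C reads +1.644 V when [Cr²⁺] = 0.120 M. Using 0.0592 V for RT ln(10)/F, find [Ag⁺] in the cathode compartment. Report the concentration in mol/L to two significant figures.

0.012 M

Ag⁺/Ag is the cathode, Cr²⁺/Cr the anode: E°cell = +1.73 V, n = 2.
Overall reaction: 2 Ag⁺(aq) + Cr(s) → 2 Ag(s) + Cr²⁺(aq); Q = [Cr²⁺]^1/[Ag⁺]^2.
From E = E° − (0.0592/n) log Q: log Q = (E° − E)·n/0.0592 = (+1.73 − (+1.644))·2/0.0592 = 2.9054.
So 2·log[Ag⁺] = 1·log(0.12) − log Q = -0.9208 − (2.9054) = -3.8262; log[Ag⁺] = -3.8262 / 2 = -1.9131; [Ag⁺] = 10^(-1.9131) ≈ 0.012 M.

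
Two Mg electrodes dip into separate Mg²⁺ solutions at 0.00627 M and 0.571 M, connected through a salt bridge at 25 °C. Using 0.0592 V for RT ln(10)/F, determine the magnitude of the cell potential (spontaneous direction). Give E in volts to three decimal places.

+0.058 V

For a concentration cell E°cell = 0. The 0.571 M side is the cathode (reduction is favoured where [Mg²⁺] is higher).
With n = 2, E = −(0.0592/2) log([Mg²⁺]ₐₙ/[Mg²⁺]꜀ₐₜ) = −(0.0592/2) log(0.00627/0.571) = −(0.0592/2)(-1.959) = +0.058 V.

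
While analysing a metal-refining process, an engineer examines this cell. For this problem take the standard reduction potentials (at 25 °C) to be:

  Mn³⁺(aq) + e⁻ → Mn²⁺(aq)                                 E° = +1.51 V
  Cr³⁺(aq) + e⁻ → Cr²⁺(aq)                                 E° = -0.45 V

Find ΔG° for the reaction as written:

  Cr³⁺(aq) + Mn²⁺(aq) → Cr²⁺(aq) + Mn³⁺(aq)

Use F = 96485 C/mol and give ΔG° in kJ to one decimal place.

+189.1 kJ

As written, Cr³⁺/Cr²⁺ is reduced (cathode) and Mn³⁺/Mn²⁺ is oxidised (anode), so E°cell = (-0.45) − (+1.51) = -1.96 V.
Balancing electrons gives n = 1.
ΔG° = −nFE° = −(1)(96485)(-1.96) = 189,111 J = +189.1 kJ.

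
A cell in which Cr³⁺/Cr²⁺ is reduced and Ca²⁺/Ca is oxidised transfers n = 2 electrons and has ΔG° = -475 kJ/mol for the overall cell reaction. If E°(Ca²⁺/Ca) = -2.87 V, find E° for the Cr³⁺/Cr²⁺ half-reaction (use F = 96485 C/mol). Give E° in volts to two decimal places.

-0.41 V

E°cell = −ΔG°/(nF) = −(-475×10³)/((2)(96485)) = +2.462 V.
Since Cr³⁺/Cr²⁺ is the cathode and Ca²⁺/Ca the anode, E°cell = E°(Cr³⁺/Cr²⁺) − E°(Ca²⁺/Ca).
So E°(Cr³⁺/Cr²⁺) = E°cell + E°(Ca²⁺/Ca) = +2.462 + (-2.87) = -0.41 V.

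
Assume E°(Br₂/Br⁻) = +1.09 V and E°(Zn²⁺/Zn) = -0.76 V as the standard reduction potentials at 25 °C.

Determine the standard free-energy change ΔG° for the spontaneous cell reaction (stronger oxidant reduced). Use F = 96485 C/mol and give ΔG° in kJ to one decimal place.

-357.0 kJ

Br₂/Br⁻ (E° = +1.09 V) is the cathode; Zn²⁺/Zn (E° = -0.76 V) is the anode, so E°cell = +1.85 V.
Balancing electrons gives n = 2 (lcm of 2 and 2).
ΔG° = −nFE° = −(2)(96485)(+1.85) = -356,994 J = -357.0 kJ.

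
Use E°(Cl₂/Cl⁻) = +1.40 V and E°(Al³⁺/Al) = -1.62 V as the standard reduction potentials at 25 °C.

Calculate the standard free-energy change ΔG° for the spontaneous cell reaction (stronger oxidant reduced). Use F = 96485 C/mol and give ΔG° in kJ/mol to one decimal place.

-1748.3 kJ/mol

Cl₂/Cl⁻ (E° = +1.40 V) is the cathode; Al³⁺/Al (E° = -1.62 V) is the anode, so E°cell = +3.02 V.
Balancing electrons gives n = 6 (lcm of 2 and 3).
ΔG° = −nFE° = −(6)(96485)(+3.02) = -1,748,308 J = -1748.3 kJ/mol.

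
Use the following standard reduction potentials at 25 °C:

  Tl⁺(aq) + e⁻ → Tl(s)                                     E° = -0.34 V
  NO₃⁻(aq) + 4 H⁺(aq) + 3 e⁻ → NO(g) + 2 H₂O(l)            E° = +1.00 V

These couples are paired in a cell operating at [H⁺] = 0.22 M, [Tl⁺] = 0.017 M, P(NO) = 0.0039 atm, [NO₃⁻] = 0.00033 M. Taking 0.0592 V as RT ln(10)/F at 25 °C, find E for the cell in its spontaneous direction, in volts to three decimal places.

+1.372 V

NO₃⁻/NO is the cathode (higher E°), Tl⁺/Tl the anode: E°cell = +1.00 − (-0.34) = +1.34 V, n = 3.
Overall: NO₃⁻(aq) + 4 H⁺(aq) + 3 Tl(s) → NO(g) + 2 H₂O(l) + 3 Tl⁺(aq)
Q = P(NO)·[Tl⁺]^3 / ([NO₃⁻]·[H⁺]^4); log Q = -1.606.
E = E° − (0.0592/n) log Q = +1.34 − (0.0592/3)(-1.606) = +1.372 V.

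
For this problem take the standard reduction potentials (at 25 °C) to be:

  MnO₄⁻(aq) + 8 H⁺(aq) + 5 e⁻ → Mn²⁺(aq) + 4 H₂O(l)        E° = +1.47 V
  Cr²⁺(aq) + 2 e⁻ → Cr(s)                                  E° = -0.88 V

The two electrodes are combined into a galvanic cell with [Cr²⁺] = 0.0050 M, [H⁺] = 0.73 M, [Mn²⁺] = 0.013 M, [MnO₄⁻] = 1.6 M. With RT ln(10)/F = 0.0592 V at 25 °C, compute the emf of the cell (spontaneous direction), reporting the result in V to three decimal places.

+2.430 V

MnO₄⁻/Mn²⁺ is the cathode (higher E°), Cr²⁺/Cr the anode: E°cell = +1.47 − (-0.88) = +2.35 V, n = 10.
Overall: 2 MnO₄⁻(aq) + 16 H⁺(aq) + 5 Cr(s) → 2 Mn²⁺(aq) + 8 H₂O(l) + 5 Cr²⁺(aq)
Q = [Mn²⁺]^2·[Cr²⁺]^5 / ([MnO₄⁻]^2·[H⁺]^16); log Q = -13.499.
E = E° − (0.0592/n) log Q = +2.35 − (0.0592/10)(-13.499) = +2.430 V.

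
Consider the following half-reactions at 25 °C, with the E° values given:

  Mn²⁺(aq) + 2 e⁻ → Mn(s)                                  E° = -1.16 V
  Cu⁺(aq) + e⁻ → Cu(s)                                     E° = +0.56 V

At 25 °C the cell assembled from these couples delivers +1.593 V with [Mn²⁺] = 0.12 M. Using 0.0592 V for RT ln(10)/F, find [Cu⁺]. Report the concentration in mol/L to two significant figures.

0.0025 M

Cu⁺/Cu is the cathode, Mn²⁺/Mn the anode: E°cell = +1.72 V, n = 2.
Overall reaction: 2 Cu⁺(aq) + Mn(s) → 2 Cu(s) + Mn²⁺(aq); Q = [Mn²⁺]^1/[Cu⁺]^2.
From E = E° − (0.0592/n) log Q: log Q = (E° − E)·n/0.0592 = (+1.72 − (+1.593))·2/0.0592 = 4.2905.
So 2·log[Cu⁺] = 1·log(0.12) − log Q = -0.9208 − (4.2905) = -5.2113; log[Cu⁺] = -5.2113 / 2 = -2.6056; [Cu⁺] = 10^(-2.6056) ≈ 0.0025 M.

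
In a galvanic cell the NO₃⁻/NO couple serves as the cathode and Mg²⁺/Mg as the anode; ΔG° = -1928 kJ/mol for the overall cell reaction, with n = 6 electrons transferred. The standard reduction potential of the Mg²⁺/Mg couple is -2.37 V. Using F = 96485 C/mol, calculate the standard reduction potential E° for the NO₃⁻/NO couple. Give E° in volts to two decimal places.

+0.96 V

E°cell = −ΔG°/(nF) = −(-1928×10³)/((6)(96485)) = +3.330 V.
Since NO₃⁻/NO is the cathode and Mg²⁺/Mg the anode, E°cell = E°(NO₃⁻/NO) − E°(Mg²⁺/Mg).
So E°(NO₃⁻/NO) = E°cell + E°(Mg²⁺/Mg) = +3.330 + (-2.37) = +0.96 V.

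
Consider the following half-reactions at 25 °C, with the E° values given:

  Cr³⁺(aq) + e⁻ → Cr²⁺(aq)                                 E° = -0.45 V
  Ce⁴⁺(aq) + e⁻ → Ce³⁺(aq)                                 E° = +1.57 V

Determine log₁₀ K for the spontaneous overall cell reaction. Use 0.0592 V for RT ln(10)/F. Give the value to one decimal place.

34.1

Cathode: Ce⁴⁺/Ce³⁺; anode: Cr³⁺/Cr²⁺. E°cell = +2.02 V, n = 1.
log K = nE°cell / 0.0592 = (1)(+2.02) / 0.0592 = 34.1.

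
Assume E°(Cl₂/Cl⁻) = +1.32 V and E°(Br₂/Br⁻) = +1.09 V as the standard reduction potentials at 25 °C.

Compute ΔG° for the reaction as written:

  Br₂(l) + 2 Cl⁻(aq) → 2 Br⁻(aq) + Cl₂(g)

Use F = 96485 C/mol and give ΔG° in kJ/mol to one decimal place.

As written, Br₂/Br⁻ is reduced (cathode) and Cl₂/Cl⁻ is oxidised (anode), so E°cell = (+1.09) − (+1.32) = -0.23 V.
Balancing electrons gives n = 2.
ΔG° = −nFE° = −(2)(96485)(-0.23) = 44,383 J = +44.4 kJ/mol.

+44.4 kJ/mol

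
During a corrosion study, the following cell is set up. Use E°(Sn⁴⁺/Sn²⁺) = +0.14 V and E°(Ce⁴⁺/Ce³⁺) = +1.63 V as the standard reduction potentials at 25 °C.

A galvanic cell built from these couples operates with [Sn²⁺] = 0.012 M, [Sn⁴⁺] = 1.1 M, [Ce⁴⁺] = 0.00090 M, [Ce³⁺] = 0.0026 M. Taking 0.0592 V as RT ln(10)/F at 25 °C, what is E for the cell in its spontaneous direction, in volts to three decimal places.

Ce⁴⁺/Ce³⁺ is the cathode (higher E°), Sn⁴⁺/Sn²⁺ the anode: E°cell = +1.63 − (+0.14) = +1.49 V, n = 2.
Overall: 2 Ce⁴⁺(aq) + Sn²⁺(aq) → 2 Ce³⁺(aq) + Sn⁴⁺(aq)
Q = [Ce³⁺]^2·[Sn⁴⁺] / ([Ce⁴⁺]^2·[Sn²⁺]); log Q = 2.884.
E = E° − (0.0592/n) log Q = +1.49 − (0.0592/2)(2.884) = +1.405 V.

+1.405 V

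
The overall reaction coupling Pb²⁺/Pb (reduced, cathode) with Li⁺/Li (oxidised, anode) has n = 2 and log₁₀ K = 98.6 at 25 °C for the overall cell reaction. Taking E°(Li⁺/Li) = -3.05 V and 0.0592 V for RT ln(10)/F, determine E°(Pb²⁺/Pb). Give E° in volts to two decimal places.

-0.13 V

E°cell = (0.0592/n)·log K = (0.0592/2)(98.6) = +2.919 V.
Since Pb²⁺/Pb is the cathode and Li⁺/Li the anode, E°cell = E°(Pb²⁺/Pb) − E°(Li⁺/Li).
So E°(Pb²⁺/Pb) = E°cell + E°(Li⁺/Li) = +2.919 + (-3.05) = -0.13 V.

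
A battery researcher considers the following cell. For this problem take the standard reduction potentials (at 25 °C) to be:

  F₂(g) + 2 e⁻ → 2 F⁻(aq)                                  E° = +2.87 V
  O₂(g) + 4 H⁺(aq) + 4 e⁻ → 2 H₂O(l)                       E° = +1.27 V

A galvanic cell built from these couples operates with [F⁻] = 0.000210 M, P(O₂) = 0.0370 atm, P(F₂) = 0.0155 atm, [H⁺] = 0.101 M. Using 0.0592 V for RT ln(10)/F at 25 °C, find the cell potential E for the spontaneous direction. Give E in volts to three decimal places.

F₂/F⁻ is the cathode (higher E°), O₂/H₂O the anode: E°cell = +2.87 − (+1.27) = +1.60 V, n = 4.
Overall: 2 F₂(g) + 2 H₂O(l) → 4 F⁻(aq) + O₂(g) + 4 H⁺(aq)
Q = [F⁻]^4·P(O₂)·[H⁺]^4 / (P(F₂)^2); log Q = -16.506.
E = E° − (0.0592/n) log Q = +1.60 − (0.0592/4)(-16.506) = +1.844 V.

+1.844 V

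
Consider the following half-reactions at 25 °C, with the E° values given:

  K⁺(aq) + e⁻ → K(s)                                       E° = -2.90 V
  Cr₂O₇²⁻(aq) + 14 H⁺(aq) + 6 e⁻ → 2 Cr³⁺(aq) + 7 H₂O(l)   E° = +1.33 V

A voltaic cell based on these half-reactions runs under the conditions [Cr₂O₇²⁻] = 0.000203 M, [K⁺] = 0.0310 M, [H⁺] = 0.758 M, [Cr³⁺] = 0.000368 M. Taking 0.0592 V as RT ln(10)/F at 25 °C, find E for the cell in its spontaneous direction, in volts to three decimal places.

Cr₂O₇²⁻/Cr³⁺ is the cathode (higher E°), K⁺/K the anode: E°cell = +1.33 − (-2.90) = +4.23 V, n = 6.
Overall: Cr₂O₇²⁻(aq) + 14 H⁺(aq) + 6 K(s) → 2 Cr³⁺(aq) + 7 H₂O(l) + 6 K⁺(aq)
Q = [Cr³⁺]^2·[K⁺]^6 / ([Cr₂O₇²⁻]·[H⁺]^14); log Q = -10.543.
E = E° − (0.0592/n) log Q = +4.23 − (0.0592/6)(-10.543) = +4.334 V.

+4.334 V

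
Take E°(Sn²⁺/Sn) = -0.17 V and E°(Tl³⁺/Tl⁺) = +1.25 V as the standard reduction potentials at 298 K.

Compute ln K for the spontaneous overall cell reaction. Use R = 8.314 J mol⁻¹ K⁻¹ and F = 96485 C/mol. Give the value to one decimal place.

Cathode: Tl³⁺/Tl⁺; anode: Sn²⁺/Sn. E°cell = (+1.25) − (-0.17) = +1.42 V, with n = 2.
ΔG° = −nFE° = −RT ln K, so ln K = nFE°/(RT) = (2)(96485)(+1.42) / ((8.314)(298)) = 110.599.

110.6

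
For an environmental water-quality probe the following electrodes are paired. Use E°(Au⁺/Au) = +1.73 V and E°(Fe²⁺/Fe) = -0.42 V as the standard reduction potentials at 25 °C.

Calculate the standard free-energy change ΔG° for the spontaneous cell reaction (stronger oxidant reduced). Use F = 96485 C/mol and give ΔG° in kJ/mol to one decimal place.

-414.9 kJ/mol

Au⁺/Au (E° = +1.73 V) is the cathode; Fe²⁺/Fe (E° = -0.42 V) is the anode, so E°cell = +2.15 V.
Balancing electrons gives n = 2 (lcm of 1 and 2).
ΔG° = −nFE° = −(2)(96485)(+2.15) = -414,886 J = -414.9 kJ/mol.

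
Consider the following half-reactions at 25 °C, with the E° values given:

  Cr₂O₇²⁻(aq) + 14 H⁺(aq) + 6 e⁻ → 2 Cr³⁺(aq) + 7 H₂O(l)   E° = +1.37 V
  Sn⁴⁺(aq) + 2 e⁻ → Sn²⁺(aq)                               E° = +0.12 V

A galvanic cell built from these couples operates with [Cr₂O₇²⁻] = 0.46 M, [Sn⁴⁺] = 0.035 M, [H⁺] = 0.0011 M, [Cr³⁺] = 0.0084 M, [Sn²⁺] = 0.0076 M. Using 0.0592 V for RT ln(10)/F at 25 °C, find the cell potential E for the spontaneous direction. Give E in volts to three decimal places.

+0.859 V

Cr₂O₇²⁻/Cr³⁺ is the cathode (higher E°), Sn⁴⁺/Sn²⁺ the anode: E°cell = +1.37 − (+0.12) = +1.25 V, n = 6.
Overall: Cr₂O₇²⁻(aq) + 14 H⁺(aq) + 3 Sn²⁺(aq) → 2 Cr³⁺(aq) + 7 H₂O(l) + 3 Sn⁴⁺(aq)
Q = [Cr³⁺]^2·[Sn⁴⁺]^3 / ([Cr₂O₇²⁻]·[H⁺]^14·[Sn²⁺]^3); log Q = 39.596.
E = E° − (0.0592/n) log Q = +1.25 − (0.0592/6)(39.596) = +0.859 V.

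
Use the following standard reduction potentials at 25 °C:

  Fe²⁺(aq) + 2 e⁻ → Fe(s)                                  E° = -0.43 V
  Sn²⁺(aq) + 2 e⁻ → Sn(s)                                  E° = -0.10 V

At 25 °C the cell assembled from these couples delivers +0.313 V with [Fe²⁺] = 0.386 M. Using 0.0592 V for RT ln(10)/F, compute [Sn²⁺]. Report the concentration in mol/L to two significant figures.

Sn²⁺/Sn is the cathode, Fe²⁺/Fe the anode: E°cell = +0.33 V, n = 2.
Overall reaction: Sn²⁺(aq) + Fe(s) → Sn(s) + Fe²⁺(aq); Q = [Fe²⁺]^1/[Sn²⁺]^1.
From E = E° − (0.0592/n) log Q: log Q = (E° − E)·n/0.0592 = (+0.33 − (+0.313))·2/0.0592 = 0.5743.
So 1·log[Sn²⁺] = 1·log(0.386) − log Q = -0.4134 − (0.5743) = -0.9877; [Sn²⁺] = 10^(-0.9877) ≈ 0.10 M.

0.10 M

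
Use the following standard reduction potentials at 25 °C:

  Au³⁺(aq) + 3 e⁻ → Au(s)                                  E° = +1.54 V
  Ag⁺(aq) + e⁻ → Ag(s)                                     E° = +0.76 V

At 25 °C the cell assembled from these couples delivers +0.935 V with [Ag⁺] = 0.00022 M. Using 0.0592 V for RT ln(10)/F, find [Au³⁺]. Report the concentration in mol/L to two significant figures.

Au³⁺/Au is the cathode, Ag⁺/Ag the anode: E°cell = +0.78 V, n = 3.
Overall reaction: Au³⁺(aq) + 3 Ag(s) → Au(s) + 3 Ag⁺(aq); Q = [Ag⁺]^3/[Au³⁺]^1.
From E = E° − (0.0592/n) log Q: log Q = (E° − E)·n/0.0592 = (+0.78 − (+0.935))·3/0.0592 = -7.8547.
So 1·log[Au³⁺] = 3·log(0.00022) − log Q = -10.9727 − (-7.8547) = -3.1180; [Au³⁺] = 10^(-3.1180) ≈ 0.00076 M.

0.00076 M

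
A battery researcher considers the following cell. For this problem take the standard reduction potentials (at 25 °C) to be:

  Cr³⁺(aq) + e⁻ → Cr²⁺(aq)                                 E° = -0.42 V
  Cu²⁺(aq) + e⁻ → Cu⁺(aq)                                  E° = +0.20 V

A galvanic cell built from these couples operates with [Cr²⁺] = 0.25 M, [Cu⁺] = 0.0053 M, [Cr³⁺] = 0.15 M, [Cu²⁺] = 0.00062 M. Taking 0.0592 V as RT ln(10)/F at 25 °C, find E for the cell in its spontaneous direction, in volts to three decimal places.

Cu²⁺/Cu⁺ is the cathode (higher E°), Cr³⁺/Cr²⁺ the anode: E°cell = +0.20 − (-0.42) = +0.62 V, n = 1.
Overall: Cu²⁺(aq) + Cr²⁺(aq) → Cu⁺(aq) + Cr³⁺(aq)
Q = [Cu⁺]·[Cr³⁺] / ([Cu²⁺]·[Cr²⁺]); log Q = 0.710.
E = E° − (0.0592/n) log Q = +0.62 − (0.0592/1)(0.710) = +0.578 V.

+0.578 V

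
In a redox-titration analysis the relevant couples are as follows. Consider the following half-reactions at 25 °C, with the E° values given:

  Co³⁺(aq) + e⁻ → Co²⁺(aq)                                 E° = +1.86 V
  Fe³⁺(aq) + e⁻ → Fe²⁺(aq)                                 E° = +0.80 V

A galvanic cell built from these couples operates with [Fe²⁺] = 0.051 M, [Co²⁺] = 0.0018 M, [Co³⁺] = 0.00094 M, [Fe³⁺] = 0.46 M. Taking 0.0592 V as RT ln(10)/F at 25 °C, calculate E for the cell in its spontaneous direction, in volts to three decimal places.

+0.987 V

Co³⁺/Co²⁺ is the cathode (higher E°), Fe³⁺/Fe²⁺ the anode: E°cell = +1.86 − (+0.80) = +1.06 V, n = 1.
Overall: Co³⁺(aq) + Fe²⁺(aq) → Co²⁺(aq) + Fe³⁺(aq)
Q = [Co²⁺]·[Fe³⁺] / ([Co³⁺]·[Fe²⁺]); log Q = 1.237.
E = E° − (0.0592/n) log Q = +1.06 − (0.0592/1)(1.237) = +0.987 V.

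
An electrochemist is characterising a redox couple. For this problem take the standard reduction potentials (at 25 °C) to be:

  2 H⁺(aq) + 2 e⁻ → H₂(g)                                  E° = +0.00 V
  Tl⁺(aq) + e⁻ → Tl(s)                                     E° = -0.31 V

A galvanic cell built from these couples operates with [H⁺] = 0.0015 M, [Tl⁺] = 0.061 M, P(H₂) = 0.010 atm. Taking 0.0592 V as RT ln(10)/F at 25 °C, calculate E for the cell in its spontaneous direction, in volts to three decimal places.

H⁺/H₂ is the cathode (higher E°), Tl⁺/Tl the anode: E°cell = +0.00 − (-0.31) = +0.31 V, n = 2.
Overall: 2 H⁺(aq) + 2 Tl(s) → H₂(g) + 2 Tl⁺(aq)
Q = P(H₂)·[Tl⁺]^2 / ([H⁺]^2); log Q = 1.218.
E = E° − (0.0592/n) log Q = +0.31 − (0.0592/2)(1.218) = +0.274 V.

+0.274 V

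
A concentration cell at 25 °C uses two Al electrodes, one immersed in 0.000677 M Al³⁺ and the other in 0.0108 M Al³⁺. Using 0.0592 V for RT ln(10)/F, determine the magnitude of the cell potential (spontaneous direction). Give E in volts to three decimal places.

For a concentration cell E°cell = 0. The 0.0108 M side is the cathode (reduction is favoured where [Al³⁺] is higher).
With n = 3, E = −(0.0592/3) log([Al³⁺]ₐₙ/[Al³⁺]꜀ₐₜ) = −(0.0592/3) log(0.000677/0.0108) = −(0.0592/3)(-1.203) = +0.024 V.

+0.024 V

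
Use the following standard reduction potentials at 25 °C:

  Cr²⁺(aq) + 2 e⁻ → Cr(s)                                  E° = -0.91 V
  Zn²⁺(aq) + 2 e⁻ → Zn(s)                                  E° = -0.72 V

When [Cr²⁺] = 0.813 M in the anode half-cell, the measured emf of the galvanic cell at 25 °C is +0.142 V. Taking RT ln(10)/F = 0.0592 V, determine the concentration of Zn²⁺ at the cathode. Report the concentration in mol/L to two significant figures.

Zn²⁺/Zn is the cathode, Cr²⁺/Cr the anode: E°cell = +0.19 V, n = 2.
Overall reaction: Zn²⁺(aq) + Cr(s) → Zn(s) + Cr²⁺(aq); Q = [Cr²⁺]^1/[Zn²⁺]^1.
From E = E° − (0.0592/n) log Q: log Q = (E° − E)·n/0.0592 = (+0.19 − (+0.142))·2/0.0592 = 1.6216.
So 1·log[Zn²⁺] = 1·log(0.813) − log Q = -0.0899 − (1.6216) = -1.7115; [Zn²⁺] = 10^(-1.7115) ≈ 0.019 M.

0.019 M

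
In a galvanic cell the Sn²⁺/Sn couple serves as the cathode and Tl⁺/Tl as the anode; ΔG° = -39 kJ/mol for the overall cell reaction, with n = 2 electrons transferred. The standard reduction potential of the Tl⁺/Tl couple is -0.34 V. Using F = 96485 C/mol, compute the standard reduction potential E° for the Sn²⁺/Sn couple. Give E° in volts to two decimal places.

E°cell = −ΔG°/(nF) = −(-39×10³)/((2)(96485)) = +0.202 V.
Since Sn²⁺/Sn is the cathode and Tl⁺/Tl the anode, E°cell = E°(Sn²⁺/Sn) − E°(Tl⁺/Tl).
So E°(Sn²⁺/Sn) = E°cell + E°(Tl⁺/Tl) = +0.202 + (-0.34) = -0.14 V.

-0.14 V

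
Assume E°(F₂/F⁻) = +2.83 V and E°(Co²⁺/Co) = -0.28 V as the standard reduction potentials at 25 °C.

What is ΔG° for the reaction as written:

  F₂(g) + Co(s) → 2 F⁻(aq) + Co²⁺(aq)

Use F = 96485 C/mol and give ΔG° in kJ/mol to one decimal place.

-600.1 kJ/mol

As written, F₂/F⁻ is reduced (cathode) and Co²⁺/Co is oxidised (anode), so E°cell = (+2.83) − (-0.28) = +3.11 V.
Balancing electrons gives n = 2.
ΔG° = −nFE° = −(2)(96485)(+3.11) = -600,137 J = -600.1 kJ/mol.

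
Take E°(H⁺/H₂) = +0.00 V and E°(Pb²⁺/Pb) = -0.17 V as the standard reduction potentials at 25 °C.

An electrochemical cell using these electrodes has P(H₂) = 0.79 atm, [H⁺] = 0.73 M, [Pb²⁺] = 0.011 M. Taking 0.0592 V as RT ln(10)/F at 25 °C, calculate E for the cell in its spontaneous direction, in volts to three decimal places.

+0.223 V

H⁺/H₂ is the cathode (higher E°), Pb²⁺/Pb the anode: E°cell = +0.00 − (-0.17) = +0.17 V, n = 2.
Overall: 2 H⁺(aq) + Pb(s) → H₂(g) + Pb²⁺(aq)
Q = P(H₂)·[Pb²⁺] / ([H⁺]^2); log Q = -1.788.
E = E° − (0.0592/n) log Q = +0.17 − (0.0592/2)(-1.788) = +0.223 V.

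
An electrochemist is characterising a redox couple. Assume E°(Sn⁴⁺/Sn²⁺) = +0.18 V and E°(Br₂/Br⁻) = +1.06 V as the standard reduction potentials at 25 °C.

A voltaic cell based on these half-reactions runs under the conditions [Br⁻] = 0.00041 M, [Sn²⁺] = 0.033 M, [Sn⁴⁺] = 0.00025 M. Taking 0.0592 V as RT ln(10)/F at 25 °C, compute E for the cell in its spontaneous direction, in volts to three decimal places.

+1.143 V

Br₂/Br⁻ is the cathode (higher E°), Sn⁴⁺/Sn²⁺ the anode: E°cell = +1.06 − (+0.18) = +0.88 V, n = 2.
Overall: Br₂(l) + Sn²⁺(aq) → 2 Br⁻(aq) + Sn⁴⁺(aq)
Q = [Br⁻]^2·[Sn⁴⁺] / ([Sn²⁺]); log Q = -8.895.
E = E° − (0.0592/n) log Q = +0.88 − (0.0592/2)(-8.895) = +1.143 V.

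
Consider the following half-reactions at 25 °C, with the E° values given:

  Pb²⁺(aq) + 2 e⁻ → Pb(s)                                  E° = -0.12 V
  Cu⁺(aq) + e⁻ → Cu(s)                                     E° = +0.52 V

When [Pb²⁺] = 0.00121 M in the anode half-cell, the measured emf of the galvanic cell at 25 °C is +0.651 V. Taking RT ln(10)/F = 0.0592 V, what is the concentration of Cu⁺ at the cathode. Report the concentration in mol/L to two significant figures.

0.053 M

Cu⁺/Cu is the cathode, Pb²⁺/Pb the anode: E°cell = +0.64 V, n = 2.
Overall reaction: 2 Cu⁺(aq) + Pb(s) → 2 Cu(s) + Pb²⁺(aq); Q = [Pb²⁺]^1/[Cu⁺]^2.
From E = E° − (0.0592/n) log Q: log Q = (E° − E)·n/0.0592 = (+0.64 − (+0.651))·2/0.0592 = -0.3716.
So 2·log[Cu⁺] = 1·log(0.00121) − log Q = -2.9172 − (-0.3716) = -2.5456; log[Cu⁺] = -2.5456 / 2 = -1.2728; [Cu⁺] = 10^(-1.2728) ≈ 0.053 M.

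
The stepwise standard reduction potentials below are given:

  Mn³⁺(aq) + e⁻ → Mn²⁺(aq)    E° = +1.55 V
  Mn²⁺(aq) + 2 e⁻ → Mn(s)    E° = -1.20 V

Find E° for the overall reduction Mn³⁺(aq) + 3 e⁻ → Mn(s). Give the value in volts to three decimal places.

-0.283 V

Standard free energies of sequential steps add: ΔG°₃ = ΔG°₁ + ΔG°₂, so n₃E°₃ = n₁E°₁ + n₂E°₂.
E°₃ = (1×+1.55 + 2×-1.20) / 3 = (-0.850) / 3 = -0.283 V.
E° values themselves are not directly additive — weighting by electron count is essential.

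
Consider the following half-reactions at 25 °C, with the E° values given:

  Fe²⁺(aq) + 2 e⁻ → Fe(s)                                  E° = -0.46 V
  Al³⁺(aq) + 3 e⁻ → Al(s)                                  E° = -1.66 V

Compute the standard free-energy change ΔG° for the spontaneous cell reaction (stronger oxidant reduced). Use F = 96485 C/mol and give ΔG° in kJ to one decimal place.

-694.7 kJ

Fe²⁺/Fe (E° = -0.46 V) is the cathode; Al³⁺/Al (E° = -1.66 V) is the anode, so E°cell = +1.20 V.
Balancing electrons gives n = 6 (lcm of 2 and 3).
ΔG° = −nFE° = −(6)(96485)(+1.20) = -694,692 J = -694.7 kJ.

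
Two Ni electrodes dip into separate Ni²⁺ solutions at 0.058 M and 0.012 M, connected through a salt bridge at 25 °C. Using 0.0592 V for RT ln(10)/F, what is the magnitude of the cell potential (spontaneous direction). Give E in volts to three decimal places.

For a concentration cell E°cell = 0. The 0.058 M side is the cathode (reduction is favoured where [Ni²⁺] is higher).
With n = 2, E = −(0.0592/2) log([Ni²⁺]ₐₙ/[Ni²⁺]꜀ₐₜ) = −(0.0592/2) log(0.012/0.058) = −(0.0592/2)(-0.684) = +0.020 V.

+0.020 V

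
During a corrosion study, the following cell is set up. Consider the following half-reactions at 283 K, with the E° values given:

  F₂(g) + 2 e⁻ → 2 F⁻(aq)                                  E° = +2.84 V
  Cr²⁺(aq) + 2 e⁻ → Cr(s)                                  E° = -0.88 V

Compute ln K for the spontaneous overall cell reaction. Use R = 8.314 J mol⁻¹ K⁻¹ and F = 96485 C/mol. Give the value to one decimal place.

305.1

Cathode: F₂/F⁻; anode: Cr²⁺/Cr. E°cell = (+2.84) − (-0.88) = +3.72 V, with n = 2.
ΔG° = −nFE° = −RT ln K, so ln K = nFE°/(RT) = (2)(96485)(+3.72) / ((8.314)(283)) = 305.096.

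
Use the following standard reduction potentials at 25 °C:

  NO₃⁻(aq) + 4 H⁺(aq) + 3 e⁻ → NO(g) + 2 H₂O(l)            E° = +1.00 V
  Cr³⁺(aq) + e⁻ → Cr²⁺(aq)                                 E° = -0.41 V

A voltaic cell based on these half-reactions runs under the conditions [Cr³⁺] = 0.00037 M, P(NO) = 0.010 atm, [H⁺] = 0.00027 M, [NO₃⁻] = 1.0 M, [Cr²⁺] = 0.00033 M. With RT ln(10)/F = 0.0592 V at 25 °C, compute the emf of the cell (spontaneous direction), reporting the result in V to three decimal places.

+1.165 V

NO₃⁻/NO is the cathode (higher E°), Cr³⁺/Cr²⁺ the anode: E°cell = +1.00 − (-0.41) = +1.41 V, n = 3.
Overall: NO₃⁻(aq) + 4 H⁺(aq) + 3 Cr²⁺(aq) → NO(g) + 2 H₂O(l) + 3 Cr³⁺(aq)
Q = P(NO)·[Cr³⁺]^3 / ([NO₃⁻]·[H⁺]^4·[Cr²⁺]^3); log Q = 12.424.
E = E° − (0.0592/n) log Q = +1.41 − (0.0592/3)(12.424) = +1.165 V.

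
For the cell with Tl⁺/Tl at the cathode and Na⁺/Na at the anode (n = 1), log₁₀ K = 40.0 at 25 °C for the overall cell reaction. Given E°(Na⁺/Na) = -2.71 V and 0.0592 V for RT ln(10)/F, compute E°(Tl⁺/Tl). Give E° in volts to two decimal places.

-0.34 V

E°cell = (0.0592/n)·log K = (0.0592/1)(40.0) = +2.368 V.
Since Tl⁺/Tl is the cathode and Na⁺/Na the anode, E°cell = E°(Tl⁺/Tl) − E°(Na⁺/Na).
So E°(Tl⁺/Tl) = E°cell + E°(Na⁺/Na) = +2.368 + (-2.71) = -0.34 V.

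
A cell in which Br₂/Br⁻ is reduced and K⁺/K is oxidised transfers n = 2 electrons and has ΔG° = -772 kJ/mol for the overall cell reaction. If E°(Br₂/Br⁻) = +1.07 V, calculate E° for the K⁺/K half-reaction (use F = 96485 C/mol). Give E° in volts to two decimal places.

E°cell = −ΔG°/(nF) = −(-772×10³)/((2)(96485)) = +4.001 V.
Since Br₂/Br⁻ is the cathode and K⁺/K the anode, E°cell = E°(Br₂/Br⁻) − E°(K⁺/K).
So E°(K⁺/K) = E°(Br₂/Br⁻) − E°cell = (+1.07) − (+4.001) = -2.93 V.

-2.93 V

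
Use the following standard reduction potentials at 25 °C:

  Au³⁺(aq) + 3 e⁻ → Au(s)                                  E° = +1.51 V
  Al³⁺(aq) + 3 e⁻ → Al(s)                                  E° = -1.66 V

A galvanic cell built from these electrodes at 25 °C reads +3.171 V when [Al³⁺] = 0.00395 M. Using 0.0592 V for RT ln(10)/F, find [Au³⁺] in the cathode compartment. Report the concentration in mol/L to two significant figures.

Au³⁺/Au is the cathode, Al³⁺/Al the anode: E°cell = +3.17 V, n = 3.
Overall reaction: Au³⁺(aq) + Al(s) → Au(s) + Al³⁺(aq); Q = [Al³⁺]^1/[Au³⁺]^1.
From E = E° − (0.0592/n) log Q: log Q = (E° − E)·n/0.0592 = (+3.17 − (+3.171))·3/0.0592 = -0.0507.
So 1·log[Au³⁺] = 1·log(0.00395) − log Q = -2.4034 − (-0.0507) = -2.3527; [Au³⁺] = 10^(-2.3527) ≈ 0.0044 M.

0.0044 M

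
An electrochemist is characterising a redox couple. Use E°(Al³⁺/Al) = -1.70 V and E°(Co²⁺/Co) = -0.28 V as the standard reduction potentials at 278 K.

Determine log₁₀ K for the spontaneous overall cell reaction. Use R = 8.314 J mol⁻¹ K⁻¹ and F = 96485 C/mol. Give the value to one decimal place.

Cathode: Co²⁺/Co; anode: Al³⁺/Al. E°cell = (-0.28) − (-1.70) = +1.42 V, with n = 6.
ΔG° = −nFE° = −RT ln K, so ln K = nFE°/(RT) = (6)(96485)(+1.42) / ((8.314)(278)) = 355.668.
log₁₀ K = 355.668 / ln 10 = 154.5.

154.5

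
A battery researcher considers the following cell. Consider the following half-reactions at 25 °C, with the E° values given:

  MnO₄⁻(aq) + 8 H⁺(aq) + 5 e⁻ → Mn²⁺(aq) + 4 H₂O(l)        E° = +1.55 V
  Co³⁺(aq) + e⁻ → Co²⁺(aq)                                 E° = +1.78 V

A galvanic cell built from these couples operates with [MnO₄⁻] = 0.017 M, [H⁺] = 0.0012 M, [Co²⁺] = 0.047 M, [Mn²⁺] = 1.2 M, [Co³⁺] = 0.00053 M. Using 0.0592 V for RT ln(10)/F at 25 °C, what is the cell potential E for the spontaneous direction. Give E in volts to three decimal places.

+0.413 V

Co³⁺/Co²⁺ is the cathode (higher E°), MnO₄⁻/Mn²⁺ the anode: E°cell = +1.78 − (+1.55) = +0.23 V, n = 5.
Overall: 5 Co³⁺(aq) + Mn²⁺(aq) + 4 H₂O(l) → 5 Co²⁺(aq) + MnO₄⁻(aq) + 8 H⁺(aq)
Q = [Co²⁺]^5·[MnO₄⁻]·[H⁺]^8 / ([Co³⁺]^5·[Mn²⁺]); log Q = -15.476.
E = E° − (0.0592/n) log Q = +0.23 − (0.0592/5)(-15.476) = +0.413 V.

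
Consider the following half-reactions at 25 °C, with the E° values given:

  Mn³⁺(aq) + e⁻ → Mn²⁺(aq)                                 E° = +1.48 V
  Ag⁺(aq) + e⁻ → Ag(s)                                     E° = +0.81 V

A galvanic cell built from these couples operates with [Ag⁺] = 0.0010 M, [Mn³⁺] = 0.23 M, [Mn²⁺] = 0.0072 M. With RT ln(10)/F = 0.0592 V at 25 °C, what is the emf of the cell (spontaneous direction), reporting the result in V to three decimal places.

+0.937 V

Mn³⁺/Mn²⁺ is the cathode (higher E°), Ag⁺/Ag the anode: E°cell = +1.48 − (+0.81) = +0.67 V, n = 1.
Overall: Mn³⁺(aq) + Ag(s) → Mn²⁺(aq) + Ag⁺(aq)
Q = [Mn²⁺]·[Ag⁺] / ([Mn³⁺]); log Q = -4.504.
E = E° − (0.0592/n) log Q = +0.67 − (0.0592/1)(-4.504) = +0.937 V.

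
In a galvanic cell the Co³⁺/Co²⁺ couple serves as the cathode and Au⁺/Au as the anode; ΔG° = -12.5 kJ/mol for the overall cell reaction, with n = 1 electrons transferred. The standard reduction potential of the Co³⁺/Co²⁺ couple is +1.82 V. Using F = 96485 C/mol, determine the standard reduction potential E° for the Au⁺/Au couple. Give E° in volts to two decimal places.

E°cell = −ΔG°/(nF) = −(-12.5×10³)/((1)(96485)) = +0.130 V.
Since Co³⁺/Co²⁺ is the cathode and Au⁺/Au the anode, E°cell = E°(Co³⁺/Co²⁺) − E°(Au⁺/Au).
So E°(Au⁺/Au) = E°(Co³⁺/Co²⁺) − E°cell = (+1.82) − (+0.130) = +1.69 V.

+1.69 V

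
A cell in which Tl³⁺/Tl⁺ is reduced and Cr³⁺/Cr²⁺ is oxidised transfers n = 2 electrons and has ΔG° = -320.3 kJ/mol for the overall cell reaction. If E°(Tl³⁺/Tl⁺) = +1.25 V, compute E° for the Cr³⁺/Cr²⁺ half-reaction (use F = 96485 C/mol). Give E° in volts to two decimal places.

E°cell = −ΔG°/(nF) = −(-320.3×10³)/((2)(96485)) = +1.660 V.
Since Tl³⁺/Tl⁺ is the cathode and Cr³⁺/Cr²⁺ the anode, E°cell = E°(Tl³⁺/Tl⁺) − E°(Cr³⁺/Cr²⁺).
So E°(Cr³⁺/Cr²⁺) = E°(Tl³⁺/Tl⁺) − E°cell = (+1.25) − (+1.660) = -0.41 V.

-0.41 V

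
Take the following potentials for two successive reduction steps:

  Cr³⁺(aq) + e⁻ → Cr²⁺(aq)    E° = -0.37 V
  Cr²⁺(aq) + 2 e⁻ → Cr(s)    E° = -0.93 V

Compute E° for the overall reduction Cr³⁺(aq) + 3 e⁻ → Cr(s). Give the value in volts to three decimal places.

-0.743 V

Standard free energies of sequential steps add: ΔG°₃ = ΔG°₁ + ΔG°₂, so n₃E°₃ = n₁E°₁ + n₂E°₂.
E°₃ = (1×-0.37 + 2×-0.93) / 3 = (-2.230) / 3 = -0.743 V.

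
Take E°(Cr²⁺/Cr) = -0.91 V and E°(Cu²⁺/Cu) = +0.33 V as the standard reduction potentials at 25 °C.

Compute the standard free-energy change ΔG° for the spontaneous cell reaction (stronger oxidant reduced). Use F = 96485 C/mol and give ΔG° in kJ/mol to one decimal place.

-239.3 kJ/mol

Cu²⁺/Cu (E° = +0.33 V) is the cathode; Cr²⁺/Cr (E° = -0.91 V) is the anode, so E°cell = +1.24 V.
Balancing electrons gives n = 2 (lcm of 2 and 2).
ΔG° = −nFE° = −(2)(96485)(+1.24) = -239,283 J = -239.3 kJ/mol.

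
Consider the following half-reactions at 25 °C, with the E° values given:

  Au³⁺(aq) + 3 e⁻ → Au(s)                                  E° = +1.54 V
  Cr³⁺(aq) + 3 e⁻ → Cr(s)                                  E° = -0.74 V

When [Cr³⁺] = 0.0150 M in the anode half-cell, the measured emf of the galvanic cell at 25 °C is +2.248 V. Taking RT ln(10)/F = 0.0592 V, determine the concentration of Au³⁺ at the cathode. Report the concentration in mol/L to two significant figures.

Au³⁺/Au is the cathode, Cr³⁺/Cr the anode: E°cell = +2.28 V, n = 3.
Overall reaction: Au³⁺(aq) + Cr(s) → Au(s) + Cr³⁺(aq); Q = [Cr³⁺]^1/[Au³⁺]^1.
From E = E° − (0.0592/n) log Q: log Q = (E° − E)·n/0.0592 = (+2.28 − (+2.248))·3/0.0592 = 1.6216.
So 1·log[Au³⁺] = 1·log(0.015) − log Q = -1.8239 − (1.6216) = -3.4455; [Au³⁺] = 10^(-3.4455) ≈ 0.00036 M.

0.00036 M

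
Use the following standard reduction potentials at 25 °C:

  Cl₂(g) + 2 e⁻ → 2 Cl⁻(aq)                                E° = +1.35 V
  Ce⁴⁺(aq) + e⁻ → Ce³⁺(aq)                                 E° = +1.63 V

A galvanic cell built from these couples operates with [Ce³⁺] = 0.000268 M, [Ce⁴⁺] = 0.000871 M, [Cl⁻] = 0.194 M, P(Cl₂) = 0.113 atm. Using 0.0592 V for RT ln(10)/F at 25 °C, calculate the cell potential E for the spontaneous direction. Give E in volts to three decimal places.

+0.296 V

Ce⁴⁺/Ce³⁺ is the cathode (higher E°), Cl₂/Cl⁻ the anode: E°cell = +1.63 − (+1.35) = +0.28 V, n = 2.
Overall: 2 Ce⁴⁺(aq) + 2 Cl⁻(aq) → 2 Ce³⁺(aq) + Cl₂(g)
Q = [Ce³⁺]^2·P(Cl₂) / ([Ce⁴⁺]^2·[Cl⁻]^2); log Q = -0.546.
E = E° − (0.0592/n) log Q = +0.28 − (0.0592/2)(-0.546) = +0.296 V.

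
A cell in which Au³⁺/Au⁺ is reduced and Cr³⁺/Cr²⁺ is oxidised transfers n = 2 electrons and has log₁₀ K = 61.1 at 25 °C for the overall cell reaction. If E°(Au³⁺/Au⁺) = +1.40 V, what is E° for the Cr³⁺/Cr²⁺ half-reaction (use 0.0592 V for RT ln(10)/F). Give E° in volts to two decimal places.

-0.41 V

E°cell = (0.0592/n)·log K = (0.0592/2)(61.1) = +1.809 V.
Since Au³⁺/Au⁺ is the cathode and Cr³⁺/Cr²⁺ the anode, E°cell = E°(Au³⁺/Au⁺) − E°(Cr³⁺/Cr²⁺).
So E°(Cr³⁺/Cr²⁺) = E°(Au³⁺/Au⁺) − E°cell = (+1.40) − (+1.809) = -0.41 V.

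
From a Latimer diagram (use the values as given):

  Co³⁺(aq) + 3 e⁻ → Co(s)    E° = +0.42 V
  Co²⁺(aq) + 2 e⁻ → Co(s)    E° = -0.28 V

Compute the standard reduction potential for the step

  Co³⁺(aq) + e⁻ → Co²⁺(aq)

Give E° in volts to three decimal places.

Sequential free energies add, so n₃E°₃ = n₁E°₁ + n₂E°₂.
With n₃ = 3, and the known step contributing 2×(-0.28) V, the unknown satisfies 1·E° = 3×(+0.42) − 2×(-0.28) = +1.820.
E° = +1.820 / 1 = +1.820 V.

+1.820 V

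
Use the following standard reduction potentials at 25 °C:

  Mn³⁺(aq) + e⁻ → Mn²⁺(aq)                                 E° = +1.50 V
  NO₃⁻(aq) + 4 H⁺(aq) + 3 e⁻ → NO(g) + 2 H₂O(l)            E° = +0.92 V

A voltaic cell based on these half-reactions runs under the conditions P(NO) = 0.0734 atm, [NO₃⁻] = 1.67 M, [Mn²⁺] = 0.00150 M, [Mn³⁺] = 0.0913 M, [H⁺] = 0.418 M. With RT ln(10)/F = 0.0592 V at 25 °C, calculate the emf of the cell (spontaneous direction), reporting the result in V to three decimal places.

Mn³⁺/Mn²⁺ is the cathode (higher E°), NO₃⁻/NO the anode: E°cell = +1.50 − (+0.92) = +0.58 V, n = 3.
Overall: 3 Mn³⁺(aq) + NO(g) + 2 H₂O(l) → 3 Mn²⁺(aq) + NO₃⁻(aq) + 4 H⁺(aq)
Q = [Mn²⁺]^3·[NO₃⁻]·[H⁺]^4 / ([Mn³⁺]^3·P(NO)); log Q = -5.511.
E = E° − (0.0592/n) log Q = +0.58 − (0.0592/3)(-5.511) = +0.689 V.

+0.689 V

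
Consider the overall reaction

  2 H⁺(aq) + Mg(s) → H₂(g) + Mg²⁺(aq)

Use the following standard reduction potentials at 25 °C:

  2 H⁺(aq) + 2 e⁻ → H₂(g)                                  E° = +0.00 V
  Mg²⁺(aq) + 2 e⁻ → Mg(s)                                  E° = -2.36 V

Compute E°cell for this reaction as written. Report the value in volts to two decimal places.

+2.36 V

The H⁺/H₂ couple has the higher reduction potential, so it is the cathode; Mg²⁺/Mg is oxidised at the anode.
E°cell = E°(cathode) − E°(anode) = (+0.00) − (-2.36) = +2.36 V.
Since E°cell > 0, the reaction is spontaneous under standard conditions.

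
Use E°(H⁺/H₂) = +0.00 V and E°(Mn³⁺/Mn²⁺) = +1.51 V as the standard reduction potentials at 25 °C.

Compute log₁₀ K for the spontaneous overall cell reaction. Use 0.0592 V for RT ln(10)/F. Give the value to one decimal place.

51.0

Cathode: Mn³⁺/Mn²⁺; anode: H⁺/H₂. E°cell = +1.51 V, n = 2.
log K = nE°cell / 0.0592 = (2)(+1.51) / 0.0592 = 51.0.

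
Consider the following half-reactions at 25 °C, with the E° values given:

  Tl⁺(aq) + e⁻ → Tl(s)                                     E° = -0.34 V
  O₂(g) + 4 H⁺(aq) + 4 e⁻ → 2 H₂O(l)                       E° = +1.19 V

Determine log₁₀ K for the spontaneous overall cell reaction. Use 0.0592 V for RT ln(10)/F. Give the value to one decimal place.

103.4

Cathode: O₂/H₂O; anode: Tl⁺/Tl. E°cell = +1.53 V, n = 4.
log K = nE°cell / 0.0592 = (4)(+1.53) / 0.0592 = 103.4.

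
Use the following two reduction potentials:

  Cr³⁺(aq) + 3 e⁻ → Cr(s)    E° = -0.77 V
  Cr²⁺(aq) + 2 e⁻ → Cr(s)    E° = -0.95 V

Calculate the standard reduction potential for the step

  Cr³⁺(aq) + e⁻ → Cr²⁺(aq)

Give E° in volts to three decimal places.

-0.410 V

Sequential free energies add, so n₃E°₃ = n₁E°₁ + n₂E°₂.
With n₃ = 3, and the known step contributing 2×(-0.95) V, the unknown satisfies 1·E° = 3×(-0.77) − 2×(-0.95) = -0.410.
E° = -0.410 / 1 = -0.410 V.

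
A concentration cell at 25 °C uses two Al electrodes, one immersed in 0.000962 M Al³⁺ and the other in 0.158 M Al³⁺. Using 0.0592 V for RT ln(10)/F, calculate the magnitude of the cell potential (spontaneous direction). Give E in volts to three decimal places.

For a concentration cell E°cell = 0. The 0.158 M side is the cathode (reduction is favoured where [Al³⁺] is higher).
With n = 3, E = −(0.0592/3) log([Al³⁺]ₐₙ/[Al³⁺]꜀ₐₜ) = −(0.0592/3) log(0.000962/0.158) = −(0.0592/3)(-2.215) = +0.044 V.

+0.044 V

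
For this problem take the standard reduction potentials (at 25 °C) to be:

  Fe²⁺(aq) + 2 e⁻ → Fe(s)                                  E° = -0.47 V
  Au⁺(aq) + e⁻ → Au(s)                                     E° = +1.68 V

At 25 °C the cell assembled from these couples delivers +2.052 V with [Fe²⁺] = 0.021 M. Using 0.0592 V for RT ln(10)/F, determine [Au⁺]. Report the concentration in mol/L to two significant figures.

Au⁺/Au is the cathode, Fe²⁺/Fe the anode: E°cell = +2.15 V, n = 2.
Overall reaction: 2 Au⁺(aq) + Fe(s) → 2 Au(s) + Fe²⁺(aq); Q = [Fe²⁺]^1/[Au⁺]^2.
From E = E° − (0.0592/n) log Q: log Q = (E° − E)·n/0.0592 = (+2.15 − (+2.052))·2/0.0592 = 3.3108.
So 2·log[Au⁺] = 1·log(0.021) − log Q = -1.6778 − (3.3108) = -4.9886; log[Au⁺] = -4.9886 / 2 = -2.4943; [Au⁺] = 10^(-2.4943) ≈ 0.0032 M.

0.0032 M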